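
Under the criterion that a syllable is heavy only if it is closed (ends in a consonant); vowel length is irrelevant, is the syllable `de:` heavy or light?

light

`de:`: long vowel, open (no coda). Open (no coda) → light.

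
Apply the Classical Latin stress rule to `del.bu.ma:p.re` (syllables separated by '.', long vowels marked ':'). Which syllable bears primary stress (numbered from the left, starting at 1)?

3

Classical Latin: stress the penult if heavy (long vowel or closed), else the antepenult.
Weights: 2 bu L, 3 ma:p H, 4 re L.
The penult (syllable 3, ma:p) is heavy, so it takes stress.
Stress on syllable 3: del.bu.ˈma:p.re.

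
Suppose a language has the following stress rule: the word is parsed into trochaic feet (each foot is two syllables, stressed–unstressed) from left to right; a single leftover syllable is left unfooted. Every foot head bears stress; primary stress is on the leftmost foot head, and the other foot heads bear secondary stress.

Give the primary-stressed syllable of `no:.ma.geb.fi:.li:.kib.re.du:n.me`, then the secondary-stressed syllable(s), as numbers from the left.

Parse left to right into trochaic (ˈσσ) feet: (ˈno:.ma) (ˈgeb.fi:) (ˈli:.kib) (ˈre.du:n) me. Syllable 9 is left unfooted.
Foot heads (stressed positions): 1, 3, 5, 7.
End Rule Leftmost: primary stress on the leftmost head = syllable 1.
Secondary stress on 3, 5, 7: ˈno:.ma.ˌgeb.fi:.ˌli:.kib.ˌre.du:n.me.

primary 1, secondary 3, 5, 7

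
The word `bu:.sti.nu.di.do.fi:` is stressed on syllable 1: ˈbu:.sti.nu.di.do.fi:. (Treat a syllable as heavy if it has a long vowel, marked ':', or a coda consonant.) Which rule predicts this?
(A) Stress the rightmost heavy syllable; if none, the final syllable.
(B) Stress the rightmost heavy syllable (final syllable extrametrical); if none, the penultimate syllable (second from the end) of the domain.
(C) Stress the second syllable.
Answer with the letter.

Rule A → syllable 6 (observed: 1).
Rule B → syllable 1 ✓.
Rule C → syllable 2 (observed: 1).

B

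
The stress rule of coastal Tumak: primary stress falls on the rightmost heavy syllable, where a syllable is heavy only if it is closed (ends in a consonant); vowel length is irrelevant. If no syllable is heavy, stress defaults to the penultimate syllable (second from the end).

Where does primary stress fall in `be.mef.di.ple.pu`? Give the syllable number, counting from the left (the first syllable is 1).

2

Weights: 1 be L, 2 mef H, 3 di L, 4 ple L, 5 pu L.
Heavy syllables in the domain: 2. The rightmost is syllable 2 (mef).
Primary stress: syllable 2 → be.ˈmef.di.ple.pu.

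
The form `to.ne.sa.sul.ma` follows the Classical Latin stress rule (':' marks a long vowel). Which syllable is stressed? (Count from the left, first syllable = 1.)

4

Classical Latin: stress the penult if heavy (long vowel or closed), else the antepenult.
Weights: 3 sa L, 4 sul H, 5 ma L.
The penult (syllable 4, sul) is heavy, so it takes stress.
Stress on syllable 4: to.ne.sa.ˈsul.ma.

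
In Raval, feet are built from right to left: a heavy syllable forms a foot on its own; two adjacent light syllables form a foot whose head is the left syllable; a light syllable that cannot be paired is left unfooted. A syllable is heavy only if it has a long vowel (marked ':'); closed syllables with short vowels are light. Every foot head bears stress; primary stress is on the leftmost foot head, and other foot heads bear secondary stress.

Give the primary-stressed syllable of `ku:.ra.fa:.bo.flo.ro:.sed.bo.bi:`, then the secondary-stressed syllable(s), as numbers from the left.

primary 1, secondary 3, 4, 6, 7, 9

Weights: 1 ku: H, 2 ra L, 3 fa: H, 4 bo L, 5 flo L, 6 ro: H, 7 sed L, 8 bo L, 9 bi: H.
Parse right to left (heavy = foot alone; LL = one foot; stranded L unfooted): (ˈku:) ra (ˈfa:) (ˈbo.flo) (ˈro:) (ˈsed.bo) (ˈbi:).
Foot heads: 1, 3, 4, 6, 7, 9.
Primary stress on the leftmost head = syllable 1.
Secondary stress on 3, 4, 6, 7, 9: ˈku:.ra.ˌfa:.ˌbo.flo.ˌro:.ˌsed.bo.ˌbi:.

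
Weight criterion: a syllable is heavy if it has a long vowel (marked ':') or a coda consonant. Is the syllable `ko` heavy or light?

light

`ko`: short vowel, open (no coda). Short vowel, open → light.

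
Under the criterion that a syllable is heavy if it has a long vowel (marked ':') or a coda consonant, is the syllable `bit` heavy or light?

heavy

`bit`: short vowel, closed (coda /t/). Closed → heavy.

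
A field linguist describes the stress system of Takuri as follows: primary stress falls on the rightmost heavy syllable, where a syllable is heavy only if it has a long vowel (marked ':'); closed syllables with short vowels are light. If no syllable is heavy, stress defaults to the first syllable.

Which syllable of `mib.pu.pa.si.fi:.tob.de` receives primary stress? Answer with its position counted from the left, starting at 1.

Weights: 1 mib L, 2 pu L, 3 pa L, 4 si L, 5 fi: H, 6 tob L, 7 de L.
Heavy syllables in the domain: 5. The rightmost is syllable 5 (fi:).
Primary stress: syllable 5 → mib.pu.pa.si.ˈfi:.tob.de.

5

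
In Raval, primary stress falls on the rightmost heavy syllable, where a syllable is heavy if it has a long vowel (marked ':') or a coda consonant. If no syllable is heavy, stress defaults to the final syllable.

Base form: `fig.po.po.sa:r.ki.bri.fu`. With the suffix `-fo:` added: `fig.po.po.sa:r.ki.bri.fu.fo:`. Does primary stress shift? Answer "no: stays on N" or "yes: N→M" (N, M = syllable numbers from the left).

Base `fig.po.po.sa:r.ki.bri.fu` (7 syllables):
  Weights: 1 fig H, 2 po L, 3 po L, 4 sa:r H, 5 ki L, 6 bri L, 7 fu L.
  Heavy syllables in the domain: 1, 4. The rightmost is syllable 4 (sa:r).
  → primary stress on syllable 4.
Suffixed `fig.po.po.sa:r.ki.bri.fu.fo:` (8 syllables):
  Weights: 1 fig H, 2 po L, 3 po L, 4 sa:r H, 5 ki L, 6 bri L, 7 fu L, 8 fo: H.
  Heavy syllables in the domain: 1, 4, 8. The rightmost is syllable 8 (fo:).
  → primary stress on syllable 8.

yes: 4→8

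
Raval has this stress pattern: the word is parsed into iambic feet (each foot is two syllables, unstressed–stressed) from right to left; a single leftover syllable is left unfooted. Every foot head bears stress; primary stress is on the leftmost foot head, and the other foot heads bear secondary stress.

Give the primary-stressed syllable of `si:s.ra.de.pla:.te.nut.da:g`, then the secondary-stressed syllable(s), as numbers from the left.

Parse right to left into iambic (σˈσ) feet: si:s (ra.ˈde) (pla:.ˈte) (nut.ˈda:g). Syllable 1 is left unfooted.
Foot heads (stressed positions): 3, 5, 7.
End Rule Leftmost: primary stress on the leftmost head = syllable 3.
Secondary stress on 5, 7: si:s.ra.ˈde.pla:.ˌte.nut.ˌda:g.

primary 3, secondary 5, 7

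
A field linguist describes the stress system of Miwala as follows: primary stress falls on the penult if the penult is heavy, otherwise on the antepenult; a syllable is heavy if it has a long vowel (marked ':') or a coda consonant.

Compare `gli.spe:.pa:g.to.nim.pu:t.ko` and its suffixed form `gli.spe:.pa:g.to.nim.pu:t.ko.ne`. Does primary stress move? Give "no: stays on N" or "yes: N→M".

no: stays on 6

Base `gli.spe:.pa:g.to.nim.pu:t.ko` (7 syllables):
  Weights: 5 nim H, 6 pu:t H, 7 ko L.
  The penult (syllable 6, pu:t) is heavy, so it takes stress.
  → primary stress on syllable 6.
Suffixed `gli.spe:.pa:g.to.nim.pu:t.ko.ne` (8 syllables):
  Weights: 6 pu:t H, 7 ko L, 8 ne L.
  The penult (syllable 7, ko) is light, so stress falls on the antepenult (syllable 6, pu:t).
  → primary stress on syllable 6.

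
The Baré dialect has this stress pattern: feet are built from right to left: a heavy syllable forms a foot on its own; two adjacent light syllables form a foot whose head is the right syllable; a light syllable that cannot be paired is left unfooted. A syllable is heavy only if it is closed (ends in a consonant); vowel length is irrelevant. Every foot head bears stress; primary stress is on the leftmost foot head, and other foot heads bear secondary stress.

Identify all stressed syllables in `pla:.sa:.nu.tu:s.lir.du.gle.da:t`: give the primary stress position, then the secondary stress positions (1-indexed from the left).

Weights: 1 pla: L, 2 sa: L, 3 nu L, 4 tu:s H, 5 lir H, 6 du L, 7 gle L, 8 da:t H.
Parse right to left (heavy = foot alone; LL = one foot; stranded L unfooted): pla: (sa:.ˈnu) (ˈtu:s) (ˈlir) (du.ˈgle) (ˈda:t).
Foot heads: 3, 4, 5, 7, 8.
Primary stress on the leftmost head = syllable 3.
Secondary stress on 4, 5, 7, 8: pla:.sa:.ˈnu.ˌtu:s.ˌlir.du.ˌgle.ˌda:t.

primary 3, secondary 4, 5, 7, 8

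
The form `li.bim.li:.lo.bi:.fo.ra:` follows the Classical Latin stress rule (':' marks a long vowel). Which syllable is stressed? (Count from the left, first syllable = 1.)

Classical Latin: stress the penult if heavy (long vowel or closed), else the antepenult.
Weights: 5 bi: H, 6 fo L, 7 ra: H.
The penult (syllable 6, fo) is light, so stress falls on the antepenult (syllable 5, bi:).
Stress on syllable 5: li.bim.li:.lo.ˈbi:.fo.ra:.

5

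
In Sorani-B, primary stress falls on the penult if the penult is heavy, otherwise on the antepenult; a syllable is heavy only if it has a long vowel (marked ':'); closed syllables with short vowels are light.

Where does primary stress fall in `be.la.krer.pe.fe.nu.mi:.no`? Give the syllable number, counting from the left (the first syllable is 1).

Weights: 6 nu L, 7 mi: H, 8 no L.
The penult (syllable 7, mi:) is heavy, so it takes stress.
Primary stress: syllable 7 → be.la.krer.pe.fe.nu.ˈmi:.no.

7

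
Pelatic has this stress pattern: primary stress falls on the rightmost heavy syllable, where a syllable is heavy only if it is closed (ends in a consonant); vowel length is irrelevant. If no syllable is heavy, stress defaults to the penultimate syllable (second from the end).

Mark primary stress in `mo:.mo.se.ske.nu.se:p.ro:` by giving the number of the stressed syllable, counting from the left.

Weights: 1 mo: L, 2 mo L, 3 se L, 4 ske L, 5 nu L, 6 se:p H, 7 ro: L.
Heavy syllables in the domain: 6. The rightmost is syllable 6 (se:p).
Primary stress: syllable 6 → mo:.mo.se.ske.nu.ˈse:p.ro:.

6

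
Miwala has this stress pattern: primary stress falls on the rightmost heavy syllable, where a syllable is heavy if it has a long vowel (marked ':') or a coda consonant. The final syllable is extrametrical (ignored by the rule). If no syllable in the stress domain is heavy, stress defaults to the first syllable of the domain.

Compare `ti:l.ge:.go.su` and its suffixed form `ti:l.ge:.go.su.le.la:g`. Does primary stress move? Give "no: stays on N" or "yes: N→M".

no: stays on 2

Base `ti:l.ge:.go.su` (4 syllables):
  The final syllable (4, su) is extrametrical; the stress domain is syllables 1–3.
  Weights: 1 ti:l H, 2 ge: H, 3 go L.
  Heavy syllables in the domain: 1, 2. The rightmost is syllable 2 (ge:).
  → primary stress on syllable 2.
Suffixed `ti:l.ge:.go.su.le.la:g` (6 syllables):
  The final syllable (6, la:g) is extrametrical; the stress domain is syllables 1–5.
  Weights: 1 ti:l H, 2 ge: H, 3 go L, 4 su L, 5 le L.
  Heavy syllables in the domain: 1, 2. The rightmost is syllable 2 (ge:).
  → primary stress on syllable 2.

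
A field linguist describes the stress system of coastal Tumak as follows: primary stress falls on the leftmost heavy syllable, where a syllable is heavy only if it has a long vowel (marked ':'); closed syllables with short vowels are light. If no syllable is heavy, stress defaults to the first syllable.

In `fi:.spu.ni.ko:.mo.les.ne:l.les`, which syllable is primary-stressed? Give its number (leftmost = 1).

Weights: 1 fi: H, 2 spu L, 3 ni L, 4 ko: H, 5 mo L, 6 les L, 7 ne:l H, 8 les L.
Heavy syllables in the domain: 1, 4, 7. The leftmost is syllable 1 (fi:).
Primary stress: syllable 1 → ˈfi:.spu.ni.ko:.mo.les.ne:l.les.

1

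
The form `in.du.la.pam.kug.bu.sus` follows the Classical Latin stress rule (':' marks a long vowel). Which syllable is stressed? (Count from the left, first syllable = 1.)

5

Classical Latin: stress the penult if heavy (long vowel or closed), else the antepenult.
Weights: 5 kug H, 6 bu L, 7 sus H.
The penult (syllable 6, bu) is light, so stress falls on the antepenult (syllable 5, kug).
Stress on syllable 5: in.du.la.pam.ˈkug.bu.sus.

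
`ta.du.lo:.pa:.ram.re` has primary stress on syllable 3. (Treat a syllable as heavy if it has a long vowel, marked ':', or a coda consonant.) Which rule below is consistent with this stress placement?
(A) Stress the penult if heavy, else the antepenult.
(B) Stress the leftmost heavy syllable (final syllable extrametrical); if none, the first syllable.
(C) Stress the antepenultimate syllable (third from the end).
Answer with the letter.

Rule A → syllable 5 (observed: 3).
Rule B → syllable 3 ✓.
Rule C → syllable 4 (observed: 3).

B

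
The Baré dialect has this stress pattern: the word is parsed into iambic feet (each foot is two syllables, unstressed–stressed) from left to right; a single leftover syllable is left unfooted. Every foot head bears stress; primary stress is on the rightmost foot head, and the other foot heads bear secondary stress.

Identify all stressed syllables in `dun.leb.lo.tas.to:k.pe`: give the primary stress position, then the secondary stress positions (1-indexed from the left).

Parse left to right into iambic (σˈσ) feet: (dun.ˈleb) (lo.ˈtas) (to:k.ˈpe).
Foot heads (stressed positions): 2, 4, 6.
End Rule Rightmost: primary stress on the rightmost head = syllable 6.
Secondary stress on 2, 4: dun.ˌleb.lo.ˌtas.to:k.ˈpe.

primary 6, secondary 2, 4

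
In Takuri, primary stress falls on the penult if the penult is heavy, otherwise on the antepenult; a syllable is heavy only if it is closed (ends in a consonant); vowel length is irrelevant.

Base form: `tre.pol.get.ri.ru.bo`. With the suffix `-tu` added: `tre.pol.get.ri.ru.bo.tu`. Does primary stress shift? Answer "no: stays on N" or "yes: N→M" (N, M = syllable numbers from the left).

yes: 4→5

Base `tre.pol.get.ri.ru.bo` (6 syllables):
  Weights: 4 ri L, 5 ru L, 6 bo L.
  The penult (syllable 5, ru) is light, so stress falls on the antepenult (syllable 4, ri).
  → primary stress on syllable 4.
Suffixed `tre.pol.get.ri.ru.bo.tu` (7 syllables):
  Weights: 5 ru L, 6 bo L, 7 tu L.
  The penult (syllable 6, bo) is light, so stress falls on the antepenult (syllable 5, ru).
  → primary stress on syllable 5.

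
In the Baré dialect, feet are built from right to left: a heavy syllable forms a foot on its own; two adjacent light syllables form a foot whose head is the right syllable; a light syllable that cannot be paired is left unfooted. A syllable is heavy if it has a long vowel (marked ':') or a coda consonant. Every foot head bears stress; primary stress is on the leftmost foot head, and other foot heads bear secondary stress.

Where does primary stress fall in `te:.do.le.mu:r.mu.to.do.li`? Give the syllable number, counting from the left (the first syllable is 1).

1

Weights: 1 te: H, 2 do L, 3 le L, 4 mu:r H, 5 mu L, 6 to L, 7 do L, 8 li L.
Parse right to left (heavy = foot alone; LL = one foot; stranded L unfooted): (ˈte:) (do.ˈle) (ˈmu:r) (mu.ˈto) (do.ˈli).
Foot heads: 1, 3, 4, 6, 8.
Primary stress on the leftmost head = syllable 1.
Primary stress: syllable 1 → ˈte:.do.le.mu:r.mu.to.do.li.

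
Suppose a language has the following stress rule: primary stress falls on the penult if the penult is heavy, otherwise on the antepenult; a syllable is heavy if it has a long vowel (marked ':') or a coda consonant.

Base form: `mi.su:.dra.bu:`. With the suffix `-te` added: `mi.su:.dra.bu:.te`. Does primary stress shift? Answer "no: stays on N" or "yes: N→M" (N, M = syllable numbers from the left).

Base `mi.su:.dra.bu:` (4 syllables):
  Weights: 2 su: H, 3 dra L, 4 bu: H.
  The penult (syllable 3, dra) is light, so stress falls on the antepenult (syllable 2, su:).
  → primary stress on syllable 2.
Suffixed `mi.su:.dra.bu:.te` (5 syllables):
  Weights: 3 dra L, 4 bu: H, 5 te L.
  The penult (syllable 4, bu:) is heavy, so it takes stress.
  → primary stress on syllable 4.

yes: 2→4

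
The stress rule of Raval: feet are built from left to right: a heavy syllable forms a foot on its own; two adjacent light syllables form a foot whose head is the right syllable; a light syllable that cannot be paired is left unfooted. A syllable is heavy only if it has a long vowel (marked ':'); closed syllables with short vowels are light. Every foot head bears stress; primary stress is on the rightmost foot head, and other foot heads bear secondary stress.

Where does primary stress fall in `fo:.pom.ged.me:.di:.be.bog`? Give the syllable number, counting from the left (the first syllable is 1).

Weights: 1 fo: H, 2 pom L, 3 ged L, 4 me: H, 5 di: H, 6 be L, 7 bog L.
Parse left to right (heavy = foot alone; LL = one foot; stranded L unfooted): (ˈfo:) (pom.ˈged) (ˈme:) (ˈdi:) (be.ˈbog).
Foot heads: 1, 3, 4, 5, 7.
Primary stress on the rightmost head = syllable 7.
Primary stress: syllable 7 → fo:.pom.ged.me:.di:.be.ˈbog.

7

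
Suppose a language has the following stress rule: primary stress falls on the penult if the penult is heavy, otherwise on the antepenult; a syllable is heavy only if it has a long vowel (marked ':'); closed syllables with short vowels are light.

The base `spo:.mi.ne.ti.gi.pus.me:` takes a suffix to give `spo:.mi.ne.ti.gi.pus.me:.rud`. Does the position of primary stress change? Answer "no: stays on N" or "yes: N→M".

Base `spo:.mi.ne.ti.gi.pus.me:` (7 syllables):
  Weights: 5 gi L, 6 pus L, 7 me: H.
  The penult (syllable 6, pus) is light, so stress falls on the antepenult (syllable 5, gi).
  → primary stress on syllable 5.
Suffixed `spo:.mi.ne.ti.gi.pus.me:.rud` (8 syllables):
  Weights: 6 pus L, 7 me: H, 8 rud L.
  The penult (syllable 7, me:) is heavy, so it takes stress.
  → primary stress on syllable 7.

yes: 5→7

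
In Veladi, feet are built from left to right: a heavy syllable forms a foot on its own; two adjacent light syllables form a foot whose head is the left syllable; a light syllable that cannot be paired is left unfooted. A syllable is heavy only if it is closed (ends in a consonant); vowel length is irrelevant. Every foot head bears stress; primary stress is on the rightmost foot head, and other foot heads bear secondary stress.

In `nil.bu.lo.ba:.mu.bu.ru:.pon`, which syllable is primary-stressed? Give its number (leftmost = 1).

8

Weights: 1 nil H, 2 bu L, 3 lo L, 4 ba: L, 5 mu L, 6 bu L, 7 ru: L, 8 pon H.
Parse left to right (heavy = foot alone; LL = one foot; stranded L unfooted): (ˈnil) (ˈbu.lo) (ˈba:.mu) (ˈbu.ru:) (ˈpon).
Foot heads: 1, 2, 4, 6, 8.
Primary stress on the rightmost head = syllable 8.
Primary stress: syllable 8 → nil.bu.lo.ba:.mu.bu.ru:.ˈpon.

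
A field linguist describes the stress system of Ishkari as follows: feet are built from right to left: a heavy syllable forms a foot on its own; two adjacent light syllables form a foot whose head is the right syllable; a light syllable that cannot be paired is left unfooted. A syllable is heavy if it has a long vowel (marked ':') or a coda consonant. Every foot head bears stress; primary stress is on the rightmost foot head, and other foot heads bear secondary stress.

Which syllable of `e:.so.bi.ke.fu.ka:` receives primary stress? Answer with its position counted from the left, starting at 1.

6

Weights: 1 e: H, 2 so L, 3 bi L, 4 ke L, 5 fu L, 6 ka: H.
Parse right to left (heavy = foot alone; LL = one foot; stranded L unfooted): (ˈe:) (so.ˈbi) (ke.ˈfu) (ˈka:).
Foot heads: 1, 3, 5, 6.
Primary stress on the rightmost head = syllable 6.
Primary stress: syllable 6 → e:.so.bi.ke.fu.ˈka:.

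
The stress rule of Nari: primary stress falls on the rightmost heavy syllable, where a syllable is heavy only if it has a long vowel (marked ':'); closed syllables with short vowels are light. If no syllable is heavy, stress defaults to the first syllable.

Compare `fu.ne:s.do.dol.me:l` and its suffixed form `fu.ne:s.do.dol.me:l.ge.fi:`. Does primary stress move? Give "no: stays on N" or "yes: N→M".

yes: 5→7

Base `fu.ne:s.do.dol.me:l` (5 syllables):
  Weights: 1 fu L, 2 ne:s H, 3 do L, 4 dol L, 5 me:l H.
  Heavy syllables in the domain: 2, 5. The rightmost is syllable 5 (me:l).
  → primary stress on syllable 5.
Suffixed `fu.ne:s.do.dol.me:l.ge.fi:` (7 syllables):
  Weights: 1 fu L, 2 ne:s H, 3 do L, 4 dol L, 5 me:l H, 6 ge L, 7 fi: H.
  Heavy syllables in the domain: 2, 5, 7. The rightmost is syllable 7 (fi:).
  → primary stress on syllable 7.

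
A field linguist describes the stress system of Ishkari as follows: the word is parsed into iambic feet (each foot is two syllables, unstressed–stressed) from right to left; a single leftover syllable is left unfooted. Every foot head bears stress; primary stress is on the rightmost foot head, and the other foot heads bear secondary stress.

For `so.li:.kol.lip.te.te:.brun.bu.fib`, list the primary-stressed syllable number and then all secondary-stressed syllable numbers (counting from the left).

primary 9, secondary 3, 5, 7

Parse right to left into iambic (σˈσ) feet: so (li:.ˈkol) (lip.ˈte) (te:.ˈbrun) (bu.ˈfib). Syllable 1 is left unfooted.
Foot heads (stressed positions): 3, 5, 7, 9.
End Rule Rightmost: primary stress on the rightmost head = syllable 9.
Secondary stress on 3, 5, 7: so.li:.ˌkol.lip.ˌte.te:.ˌbrun.bu.ˈfib.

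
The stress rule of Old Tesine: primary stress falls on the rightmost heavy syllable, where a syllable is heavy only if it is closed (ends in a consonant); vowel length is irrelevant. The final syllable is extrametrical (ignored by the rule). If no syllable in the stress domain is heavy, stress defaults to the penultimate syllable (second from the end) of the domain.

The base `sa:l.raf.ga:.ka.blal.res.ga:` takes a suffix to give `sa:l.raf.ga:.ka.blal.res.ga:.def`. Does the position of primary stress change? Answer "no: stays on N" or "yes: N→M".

Base `sa:l.raf.ga:.ka.blal.res.ga:` (7 syllables):
  The final syllable (7, ga:) is extrametrical; the stress domain is syllables 1–6.
  Weights: 1 sa:l H, 2 raf H, 3 ga: L, 4 ka L, 5 blal H, 6 res H.
  Heavy syllables in the domain: 1, 2, 5, 6. The rightmost is syllable 6 (res).
  → primary stress on syllable 6.
Suffixed `sa:l.raf.ga:.ka.blal.res.ga:.def` (8 syllables):
  The final syllable (8, def) is extrametrical; the stress domain is syllables 1–7.
  Weights: 1 sa:l H, 2 raf H, 3 ga: L, 4 ka L, 5 blal H, 6 res H, 7 ga: L.
  Heavy syllables in the domain: 1, 2, 5, 6. The rightmost is syllable 6 (res).
  → primary stress on syllable 6.

no: stays on 6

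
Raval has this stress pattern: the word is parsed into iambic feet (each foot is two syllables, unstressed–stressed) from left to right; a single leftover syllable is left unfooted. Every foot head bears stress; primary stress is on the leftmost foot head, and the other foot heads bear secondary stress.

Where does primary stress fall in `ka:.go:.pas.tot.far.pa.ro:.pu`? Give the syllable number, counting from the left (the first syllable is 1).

2

Parse left to right into iambic (σˈσ) feet: (ka:.ˈgo:) (pas.ˈtot) (far.ˈpa) (ro:.ˈpu).
Foot heads (stressed positions): 2, 4, 6, 8.
End Rule Leftmost: primary stress on the leftmost head = syllable 2.
Primary stress: syllable 2 → ka:.ˈgo:.pas.tot.far.pa.ro:.pu.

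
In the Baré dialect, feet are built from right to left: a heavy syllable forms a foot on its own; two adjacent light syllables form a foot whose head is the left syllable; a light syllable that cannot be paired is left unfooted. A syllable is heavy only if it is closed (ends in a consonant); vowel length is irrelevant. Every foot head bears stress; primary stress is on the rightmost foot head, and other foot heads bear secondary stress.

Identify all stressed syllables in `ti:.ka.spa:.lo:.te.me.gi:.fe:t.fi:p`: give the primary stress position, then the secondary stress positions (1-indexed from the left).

primary 9, secondary 2, 4, 6, 8

Weights: 1 ti: L, 2 ka L, 3 spa: L, 4 lo: L, 5 te L, 6 me L, 7 gi: L, 8 fe:t H, 9 fi:p H.
Parse right to left (heavy = foot alone; LL = one foot; stranded L unfooted): ti: (ˈka.spa:) (ˈlo:.te) (ˈme.gi:) (ˈfe:t) (ˈfi:p).
Foot heads: 2, 4, 6, 8, 9.
Primary stress on the rightmost head = syllable 9.
Secondary stress on 2, 4, 6, 8: ti:.ˌka.spa:.ˌlo:.te.ˌme.gi:.ˌfe:t.ˈfi:p.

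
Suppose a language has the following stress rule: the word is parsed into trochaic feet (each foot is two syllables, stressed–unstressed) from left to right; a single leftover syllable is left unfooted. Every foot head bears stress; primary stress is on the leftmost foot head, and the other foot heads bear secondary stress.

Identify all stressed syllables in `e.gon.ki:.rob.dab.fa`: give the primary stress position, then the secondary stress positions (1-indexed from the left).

primary 1, secondary 3, 5

Parse left to right into trochaic (ˈσσ) feet: (ˈe.gon) (ˈki:.rob) (ˈdab.fa).
Foot heads (stressed positions): 1, 3, 5.
End Rule Leftmost: primary stress on the leftmost head = syllable 1.
Secondary stress on 3, 5: ˈe.gon.ˌki:.rob.ˌdab.fa.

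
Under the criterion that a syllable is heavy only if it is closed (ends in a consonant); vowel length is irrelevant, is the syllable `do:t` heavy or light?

`do:t`: long vowel, closed (coda /t/). Closed (coda /t/) → heavy.

heavy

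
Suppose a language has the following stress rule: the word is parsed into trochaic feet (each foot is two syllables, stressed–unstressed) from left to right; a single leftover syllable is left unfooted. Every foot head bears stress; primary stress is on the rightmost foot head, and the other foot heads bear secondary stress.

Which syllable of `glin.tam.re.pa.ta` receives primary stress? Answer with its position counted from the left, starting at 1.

3

Parse left to right into trochaic (ˈσσ) feet: (ˈglin.tam) (ˈre.pa) ta. Syllable 5 is left unfooted.
Foot heads (stressed positions): 1, 3.
End Rule Rightmost: primary stress on the rightmost head = syllable 3.
Primary stress: syllable 3 → glin.tam.ˈre.pa.ta.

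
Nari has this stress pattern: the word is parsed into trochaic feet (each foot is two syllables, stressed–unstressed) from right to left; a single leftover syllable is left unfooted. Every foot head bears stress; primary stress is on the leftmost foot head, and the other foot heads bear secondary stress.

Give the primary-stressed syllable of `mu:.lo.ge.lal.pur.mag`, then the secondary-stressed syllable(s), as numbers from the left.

primary 1, secondary 3, 5

Parse right to left into trochaic (ˈσσ) feet: (ˈmu:.lo) (ˈge.lal) (ˈpur.mag).
Foot heads (stressed positions): 1, 3, 5.
End Rule Leftmost: primary stress on the leftmost head = syllable 1.
Secondary stress on 3, 5: ˈmu:.lo.ˌge.lal.ˌpur.mag.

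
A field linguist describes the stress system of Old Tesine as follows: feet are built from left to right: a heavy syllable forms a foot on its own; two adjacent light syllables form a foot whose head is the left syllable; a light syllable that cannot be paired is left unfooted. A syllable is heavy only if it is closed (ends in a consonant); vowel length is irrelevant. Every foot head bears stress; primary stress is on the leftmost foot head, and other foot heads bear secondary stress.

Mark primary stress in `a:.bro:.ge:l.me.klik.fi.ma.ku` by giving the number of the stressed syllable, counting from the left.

Weights: 1 a: L, 2 bro: L, 3 ge:l H, 4 me L, 5 klik H, 6 fi L, 7 ma L, 8 ku L.
Parse left to right (heavy = foot alone; LL = one foot; stranded L unfooted): (ˈa:.bro:) (ˈge:l) me (ˈklik) (ˈfi.ma) ku.
Foot heads: 1, 3, 5, 6.
Primary stress on the leftmost head = syllable 1.
Primary stress: syllable 1 → ˈa:.bro:.ge:l.me.klik.fi.ma.ku.

1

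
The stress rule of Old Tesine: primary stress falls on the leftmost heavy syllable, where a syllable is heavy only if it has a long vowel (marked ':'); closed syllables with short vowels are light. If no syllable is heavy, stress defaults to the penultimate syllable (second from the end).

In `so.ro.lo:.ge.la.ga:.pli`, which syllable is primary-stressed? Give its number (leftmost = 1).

3

Weights: 1 so L, 2 ro L, 3 lo: H, 4 ge L, 5 la L, 6 ga: H, 7 pli L.
Heavy syllables in the domain: 3, 6. The leftmost is syllable 3 (lo:).
Primary stress: syllable 3 → so.ro.ˈlo:.ge.la.ga:.pli.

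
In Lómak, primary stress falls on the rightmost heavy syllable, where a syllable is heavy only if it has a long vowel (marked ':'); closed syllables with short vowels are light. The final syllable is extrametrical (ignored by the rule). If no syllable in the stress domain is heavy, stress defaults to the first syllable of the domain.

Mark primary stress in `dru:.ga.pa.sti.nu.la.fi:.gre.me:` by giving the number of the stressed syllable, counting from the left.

The final syllable (9, me:) is extrametrical; the stress domain is syllables 1–8.
Weights: 1 dru: H, 2 ga L, 3 pa L, 4 sti L, 5 nu L, 6 la L, 7 fi: H, 8 gre L.
Heavy syllables in the domain: 1, 7. The rightmost is syllable 7 (fi:).
Primary stress: syllable 7 → dru:.ga.pa.sti.nu.la.ˈfi:.gre.me:.

7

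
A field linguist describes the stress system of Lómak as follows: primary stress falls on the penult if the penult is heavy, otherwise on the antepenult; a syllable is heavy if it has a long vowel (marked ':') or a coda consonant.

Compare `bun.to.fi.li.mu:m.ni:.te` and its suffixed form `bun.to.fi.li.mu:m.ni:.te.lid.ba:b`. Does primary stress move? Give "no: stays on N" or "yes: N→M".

yes: 6→8

Base `bun.to.fi.li.mu:m.ni:.te` (7 syllables):
  Weights: 5 mu:m H, 6 ni: H, 7 te L.
  The penult (syllable 6, ni:) is heavy, so it takes stress.
  → primary stress on syllable 6.
Suffixed `bun.to.fi.li.mu:m.ni:.te.lid.ba:b` (9 syllables):
  Weights: 7 te L, 8 lid H, 9 ba:b H.
  The penult (syllable 8, lid) is heavy, so it takes stress.
  → primary stress on syllable 8.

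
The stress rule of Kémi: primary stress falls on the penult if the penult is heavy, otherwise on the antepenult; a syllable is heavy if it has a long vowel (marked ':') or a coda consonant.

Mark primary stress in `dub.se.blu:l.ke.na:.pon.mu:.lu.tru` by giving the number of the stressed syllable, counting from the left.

Weights: 7 mu: H, 8 lu L, 9 tru L.
The penult (syllable 8, lu) is light, so stress falls on the antepenult (syllable 7, mu:).
Primary stress: syllable 7 → dub.se.blu:l.ke.na:.pon.ˈmu:.lu.tru.

7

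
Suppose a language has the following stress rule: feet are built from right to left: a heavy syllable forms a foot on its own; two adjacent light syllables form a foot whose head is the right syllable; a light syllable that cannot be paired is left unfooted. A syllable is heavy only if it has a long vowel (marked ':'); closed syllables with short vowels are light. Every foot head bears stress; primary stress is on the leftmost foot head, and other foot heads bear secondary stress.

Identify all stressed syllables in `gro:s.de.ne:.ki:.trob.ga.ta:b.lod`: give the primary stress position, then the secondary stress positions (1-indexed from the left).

Weights: 1 gro:s H, 2 de L, 3 ne: H, 4 ki: H, 5 trob L, 6 ga L, 7 ta:b H, 8 lod L.
Parse right to left (heavy = foot alone; LL = one foot; stranded L unfooted): (ˈgro:s) de (ˈne:) (ˈki:) (trob.ˈga) (ˈta:b) lod.
Foot heads: 1, 3, 4, 6, 7.
Primary stress on the leftmost head = syllable 1.
Secondary stress on 3, 4, 6, 7: ˈgro:s.de.ˌne:.ˌki:.trob.ˌga.ˌta:b.lod.

primary 1, secondary 3, 4, 6, 7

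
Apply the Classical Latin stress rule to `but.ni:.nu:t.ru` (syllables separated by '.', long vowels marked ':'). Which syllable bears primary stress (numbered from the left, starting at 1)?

3

Classical Latin: stress the penult if heavy (long vowel or closed), else the antepenult.
Weights: 2 ni: H, 3 nu:t H, 4 ru L.
The penult (syllable 3, nu:t) is heavy, so it takes stress.
Stress on syllable 3: but.ni:.ˈnu:t.ru.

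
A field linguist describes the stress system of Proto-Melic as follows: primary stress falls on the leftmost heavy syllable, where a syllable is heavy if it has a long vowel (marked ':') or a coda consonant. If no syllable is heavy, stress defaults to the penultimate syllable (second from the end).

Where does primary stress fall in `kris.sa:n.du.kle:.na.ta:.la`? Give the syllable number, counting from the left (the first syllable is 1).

1

Weights: 1 kris H, 2 sa:n H, 3 du L, 4 kle: H, 5 na L, 6 ta: H, 7 la L.
Heavy syllables in the domain: 1, 2, 4, 6. The leftmost is syllable 1 (kris).
Primary stress: syllable 1 → ˈkris.sa:n.du.kle:.na.ta:.la.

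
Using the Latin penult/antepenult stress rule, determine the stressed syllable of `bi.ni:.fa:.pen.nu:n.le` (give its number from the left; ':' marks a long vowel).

Classical Latin: stress the penult if heavy (long vowel or closed), else the antepenult.
Weights: 4 pen H, 5 nu:n H, 6 le L.
The penult (syllable 5, nu:n) is heavy, so it takes stress.
Stress on syllable 5: bi.ni:.fa:.pen.ˈnu:n.le.

5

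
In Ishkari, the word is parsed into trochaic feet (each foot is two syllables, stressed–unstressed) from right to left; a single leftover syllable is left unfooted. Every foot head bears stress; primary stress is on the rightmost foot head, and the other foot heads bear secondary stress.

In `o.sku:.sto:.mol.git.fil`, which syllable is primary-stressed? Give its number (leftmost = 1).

5

Parse right to left into trochaic (ˈσσ) feet: (ˈo.sku:) (ˈsto:.mol) (ˈgit.fil).
Foot heads (stressed positions): 1, 3, 5.
End Rule Rightmost: primary stress on the rightmost head = syllable 5.
Primary stress: syllable 5 → o.sku:.sto:.mol.ˈgit.fil.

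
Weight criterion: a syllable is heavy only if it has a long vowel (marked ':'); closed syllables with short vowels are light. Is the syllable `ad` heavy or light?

light

`ad`: short vowel, closed (coda /d/). Short vowel → light.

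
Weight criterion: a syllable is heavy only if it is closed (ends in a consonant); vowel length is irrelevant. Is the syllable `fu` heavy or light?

`fu`: short vowel, open (no coda). Open (no coda) → light.

light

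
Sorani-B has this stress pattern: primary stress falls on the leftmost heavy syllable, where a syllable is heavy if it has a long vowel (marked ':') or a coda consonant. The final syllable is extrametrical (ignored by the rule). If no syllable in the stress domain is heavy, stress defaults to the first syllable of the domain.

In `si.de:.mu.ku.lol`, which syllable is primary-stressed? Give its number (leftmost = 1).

2

The final syllable (5, lol) is extrametrical; the stress domain is syllables 1–4.
Weights: 1 si L, 2 de: H, 3 mu L, 4 ku L.
Heavy syllables in the domain: 2. The leftmost is syllable 2 (de:).
Primary stress: syllable 2 → si.ˈde:.mu.ku.lol.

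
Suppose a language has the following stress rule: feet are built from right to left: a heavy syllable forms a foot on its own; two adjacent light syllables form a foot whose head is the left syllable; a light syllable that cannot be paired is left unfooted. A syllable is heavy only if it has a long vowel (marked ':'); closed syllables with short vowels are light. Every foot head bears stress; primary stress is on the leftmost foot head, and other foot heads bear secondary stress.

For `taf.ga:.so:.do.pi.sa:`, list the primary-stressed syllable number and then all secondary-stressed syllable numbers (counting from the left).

primary 2, secondary 3, 4, 6

Weights: 1 taf L, 2 ga: H, 3 so: H, 4 do L, 5 pi L, 6 sa: H.
Parse right to left (heavy = foot alone; LL = one foot; stranded L unfooted): taf (ˈga:) (ˈso:) (ˈdo.pi) (ˈsa:).
Foot heads: 2, 3, 4, 6.
Primary stress on the leftmost head = syllable 2.
Secondary stress on 3, 4, 6: taf.ˈga:.ˌso:.ˌdo.pi.ˌsa:.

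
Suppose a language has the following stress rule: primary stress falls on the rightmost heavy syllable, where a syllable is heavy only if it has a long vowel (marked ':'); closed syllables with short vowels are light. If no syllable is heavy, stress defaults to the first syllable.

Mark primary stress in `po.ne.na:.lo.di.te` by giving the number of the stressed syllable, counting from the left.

Weights: 1 po L, 2 ne L, 3 na: H, 4 lo L, 5 di L, 6 te L.
Heavy syllables in the domain: 3. The rightmost is syllable 3 (na:).
Primary stress: syllable 3 → po.ne.ˈna:.lo.di.te.

3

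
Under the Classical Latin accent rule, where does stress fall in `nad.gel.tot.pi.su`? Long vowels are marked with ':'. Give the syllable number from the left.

3

Classical Latin: stress the penult if heavy (long vowel or closed), else the antepenult.
Weights: 3 tot H, 4 pi L, 5 su L.
The penult (syllable 4, pi) is light, so stress falls on the antepenult (syllable 3, tot).
Stress on syllable 3: nad.gel.ˈtot.pi.su.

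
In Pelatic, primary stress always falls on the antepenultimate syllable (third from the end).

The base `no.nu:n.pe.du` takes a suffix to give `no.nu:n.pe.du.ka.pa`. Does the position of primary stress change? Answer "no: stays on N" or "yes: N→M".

yes: 2→4

Base `no.nu:n.pe.du` (4 syllables):
  The word has 4 syllables; the antepenultimate syllable (third from the end) is syllable 2 (nu:n).
  → primary stress on syllable 2.
Suffixed `no.nu:n.pe.du.ka.pa` (6 syllables):
  The word has 6 syllables; the antepenultimate syllable (third from the end) is syllable 4 (du).
  → primary stress on syllable 4.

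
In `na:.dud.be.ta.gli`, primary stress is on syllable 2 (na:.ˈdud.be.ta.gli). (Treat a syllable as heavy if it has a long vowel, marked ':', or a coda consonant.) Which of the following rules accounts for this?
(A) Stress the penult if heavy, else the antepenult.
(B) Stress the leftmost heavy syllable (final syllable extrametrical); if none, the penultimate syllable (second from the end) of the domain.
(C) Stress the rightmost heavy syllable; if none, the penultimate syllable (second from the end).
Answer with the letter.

C

Rule A → syllable 3 (observed: 2).
Rule B → syllable 1 (observed: 2).
Rule C → syllable 2 ✓.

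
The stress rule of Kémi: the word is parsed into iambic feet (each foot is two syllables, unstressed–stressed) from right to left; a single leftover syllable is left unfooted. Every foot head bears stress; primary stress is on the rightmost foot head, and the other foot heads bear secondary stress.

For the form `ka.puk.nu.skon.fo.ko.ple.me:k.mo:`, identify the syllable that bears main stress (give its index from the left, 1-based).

Parse right to left into iambic (σˈσ) feet: ka (puk.ˈnu) (skon.ˈfo) (ko.ˈple) (me:k.ˈmo:). Syllable 1 is left unfooted.
Foot heads (stressed positions): 3, 5, 7, 9.
End Rule Rightmost: primary stress on the rightmost head = syllable 9.
Primary stress: syllable 9 → ka.puk.nu.skon.fo.ko.ple.me:k.ˈmo:.

9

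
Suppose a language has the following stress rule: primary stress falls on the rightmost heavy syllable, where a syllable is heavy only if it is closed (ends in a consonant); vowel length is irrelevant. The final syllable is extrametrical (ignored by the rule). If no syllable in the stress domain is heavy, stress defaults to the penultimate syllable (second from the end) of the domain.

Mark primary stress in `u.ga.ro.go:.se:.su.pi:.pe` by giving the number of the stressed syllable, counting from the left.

The final syllable (8, pe) is extrametrical; the stress domain is syllables 1–7.
Weights: 1 u L, 2 ga L, 3 ro L, 4 go: L, 5 se: L, 6 su L, 7 pi: L.
No heavy syllable in the domain; default to the penultimate syllable (second from the end) of the domain = syllable 6.
Primary stress: syllable 6 → u.ga.ro.go:.se:.ˈsu.pi:.pe.

6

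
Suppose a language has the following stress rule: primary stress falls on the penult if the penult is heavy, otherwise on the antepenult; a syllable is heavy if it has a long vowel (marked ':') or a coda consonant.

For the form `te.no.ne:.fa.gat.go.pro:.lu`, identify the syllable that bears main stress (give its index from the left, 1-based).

Weights: 6 go L, 7 pro: H, 8 lu L.
The penult (syllable 7, pro:) is heavy, so it takes stress.
Primary stress: syllable 7 → te.no.ne:.fa.gat.go.ˈpro:.lu.

7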